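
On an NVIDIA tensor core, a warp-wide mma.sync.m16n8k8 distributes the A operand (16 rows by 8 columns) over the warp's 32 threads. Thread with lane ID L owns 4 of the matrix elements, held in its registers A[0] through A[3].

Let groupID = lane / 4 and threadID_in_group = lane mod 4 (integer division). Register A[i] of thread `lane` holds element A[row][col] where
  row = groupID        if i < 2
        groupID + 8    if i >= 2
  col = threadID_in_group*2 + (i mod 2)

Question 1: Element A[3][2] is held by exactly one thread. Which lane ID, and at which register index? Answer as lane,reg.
13,0

r=3⇒gr=3,Rb=0  c=2⇒th=1,odd=0
L=3*4+1=13  i=0*2+0=0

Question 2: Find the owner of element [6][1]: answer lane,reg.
r=6->g=6,rb=0  c=1->t=0,b0=1
L=6*4+0=24  i=0*2+1=1

24,1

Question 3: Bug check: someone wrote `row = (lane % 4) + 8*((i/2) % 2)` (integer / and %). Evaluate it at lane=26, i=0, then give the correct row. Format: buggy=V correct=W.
buggy=2 correct=6

`(lane % 4) + 8*((i/2) % 2)`[26,0]⇒2
lane 26⇒26/4=6, 26 mod 4=2
i=0  r:6+0⇒6  c:2·2+0⇒4
row: 2 vs 6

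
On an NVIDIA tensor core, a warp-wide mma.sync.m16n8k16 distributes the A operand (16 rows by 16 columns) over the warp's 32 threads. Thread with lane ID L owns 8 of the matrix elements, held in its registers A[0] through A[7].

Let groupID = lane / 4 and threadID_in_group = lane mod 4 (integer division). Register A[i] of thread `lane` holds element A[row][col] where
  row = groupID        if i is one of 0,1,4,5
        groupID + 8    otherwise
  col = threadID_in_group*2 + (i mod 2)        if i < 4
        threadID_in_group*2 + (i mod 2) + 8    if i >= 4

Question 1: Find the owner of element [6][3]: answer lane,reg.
r:6=>grp=6,rB=0  c:3=>cB=0,tig=1,lo=1
L=6*4+1=25  i=0*4+0*2+1=1

25,1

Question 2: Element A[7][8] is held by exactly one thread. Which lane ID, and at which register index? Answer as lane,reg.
28,4

r=7->g=7,rb=0  c=8->cb=1,t=0,b0=0
L=7*4+0=28  i=1*4+0*2+0=4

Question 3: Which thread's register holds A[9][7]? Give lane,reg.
7,3

r=9->g=1,rb=1  c=7->cb=0,t=3,b0=1
L=1*4+3=7  i=0*4+1*2+1=3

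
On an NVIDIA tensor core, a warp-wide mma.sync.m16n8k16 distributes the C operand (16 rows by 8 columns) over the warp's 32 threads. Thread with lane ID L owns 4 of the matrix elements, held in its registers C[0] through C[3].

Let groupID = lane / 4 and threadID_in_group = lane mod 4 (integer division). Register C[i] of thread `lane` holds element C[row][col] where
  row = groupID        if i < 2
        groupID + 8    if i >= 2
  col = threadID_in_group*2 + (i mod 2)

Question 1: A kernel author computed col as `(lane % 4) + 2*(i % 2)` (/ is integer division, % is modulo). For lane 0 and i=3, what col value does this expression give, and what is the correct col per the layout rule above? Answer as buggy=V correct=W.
buggy=2 correct=1

`(lane % 4) + 2*(i % 2)`[0,3]=>2
lane 0=>0/4=0, 0 mod 4=0
i=3  r:0+8=>8  c:2·0+1=>1
col: 2 vs 1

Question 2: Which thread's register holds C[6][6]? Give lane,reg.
r: 6->gid=6,r8=0  c: 6->tid=3,i&1=0
L=6*4+3=27  i=0*2+0=0

27,0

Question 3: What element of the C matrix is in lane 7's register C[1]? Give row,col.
1,7

7: gid=1,tid=3
[1] (1+0,3*2+1) = (1,7)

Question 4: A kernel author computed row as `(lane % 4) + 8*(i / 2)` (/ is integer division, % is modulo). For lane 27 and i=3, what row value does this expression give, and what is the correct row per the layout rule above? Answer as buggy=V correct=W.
buggy=11 correct=14

`(lane % 4) + 8*(i / 2)`[27,3]->11
L=27->g=27>>2=6, t=27&3=3
[3]->row 6+8=14  col 3·2+1=7
row: 11 vs 14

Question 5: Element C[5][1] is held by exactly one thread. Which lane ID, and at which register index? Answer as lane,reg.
r=5⇒gr=5,Rb=0  c=1⇒th=0,odd=1
L=5*4+0=20  i=0*2+1=1

20,1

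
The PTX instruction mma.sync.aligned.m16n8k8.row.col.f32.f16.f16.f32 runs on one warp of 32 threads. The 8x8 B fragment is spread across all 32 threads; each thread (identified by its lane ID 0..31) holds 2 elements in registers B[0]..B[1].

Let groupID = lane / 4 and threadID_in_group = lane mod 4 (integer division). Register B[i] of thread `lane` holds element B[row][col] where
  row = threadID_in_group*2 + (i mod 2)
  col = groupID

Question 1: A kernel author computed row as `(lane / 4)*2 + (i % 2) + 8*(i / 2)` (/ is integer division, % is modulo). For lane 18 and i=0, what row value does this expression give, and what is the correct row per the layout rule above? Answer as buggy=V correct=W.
`(lane / 4)*2 + (i % 2) + 8*(i / 2)`[18,0]->8
lane 18->18/4=4, 18 mod 4=2
i=0  r:2·2+0->4  c:4
row: 8 vs 4

buggy=8 correct=4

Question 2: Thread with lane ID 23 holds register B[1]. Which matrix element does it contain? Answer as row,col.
lane 23: g=5 (23/4), t=3 (23%4)
i=1: r=3*2+1=7, c=g=5

7,5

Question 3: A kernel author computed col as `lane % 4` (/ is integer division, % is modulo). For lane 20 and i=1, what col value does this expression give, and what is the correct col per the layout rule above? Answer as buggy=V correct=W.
`lane % 4`[20,1]->0
lane 20: gid=5 (20/4), tid=0 (20%4)
i=1: r=0*2+1=1, c=gid=5
col: 0 vs 5

buggy=0 correct=5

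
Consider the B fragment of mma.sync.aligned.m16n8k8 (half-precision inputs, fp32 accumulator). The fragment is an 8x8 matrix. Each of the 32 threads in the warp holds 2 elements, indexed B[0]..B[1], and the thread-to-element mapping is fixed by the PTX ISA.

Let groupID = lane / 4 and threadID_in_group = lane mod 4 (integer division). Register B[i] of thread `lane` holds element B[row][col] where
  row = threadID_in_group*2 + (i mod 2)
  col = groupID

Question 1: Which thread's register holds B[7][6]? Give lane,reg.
27,1

c:6=>grp=6  r:7=>tig=3,lo=1
L=6*4+3=27  i=1=1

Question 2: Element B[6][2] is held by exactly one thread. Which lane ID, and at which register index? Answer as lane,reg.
c: 2->gid=2  r: 6->tid=3,i&1=0
L=2*4+3=11  i=0=0

11,0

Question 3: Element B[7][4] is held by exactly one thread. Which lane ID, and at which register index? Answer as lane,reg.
c=4->g=4  r=7->t=3,b0=1
L=4*4+3=19  i=1=1

19,1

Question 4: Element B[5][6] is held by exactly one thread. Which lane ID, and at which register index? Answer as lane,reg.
26,1

c=6⇒gr=6  r=5⇒th=2,odd=1
L=6*4+2=26  i=1=1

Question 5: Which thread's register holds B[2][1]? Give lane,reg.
5,0

c: 1->gid=1  r: 2->tid=1,i&1=0
L=1*4+1=5  i=0=0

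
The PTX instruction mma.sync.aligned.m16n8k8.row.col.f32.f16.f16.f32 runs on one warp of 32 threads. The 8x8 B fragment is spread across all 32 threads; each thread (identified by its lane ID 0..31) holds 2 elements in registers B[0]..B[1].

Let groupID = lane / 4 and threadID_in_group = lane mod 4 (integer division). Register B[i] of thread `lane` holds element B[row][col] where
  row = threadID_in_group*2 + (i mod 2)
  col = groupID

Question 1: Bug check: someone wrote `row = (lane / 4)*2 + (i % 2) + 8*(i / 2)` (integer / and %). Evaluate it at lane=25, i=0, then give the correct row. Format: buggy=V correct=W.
buggy=12 correct=2

`(lane / 4)*2 + (i % 2) + 8*(i / 2)`[25,0]→12
25: G=6,T=1
[0] (1*2+0,6) = (2,6)
row: 12 vs 2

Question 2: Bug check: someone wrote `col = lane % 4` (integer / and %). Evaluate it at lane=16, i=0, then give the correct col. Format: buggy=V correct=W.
`lane % 4`[16,0]->0
lane 16->16/4=4, 16 mod 4=0
i=0  r:2·0+0->0  c:4
col: 0 vs 4

buggy=0 correct=4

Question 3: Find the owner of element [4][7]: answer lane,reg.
c: 7->gid=7  r: 4->tid=2,i&1=0
L=7*4+2=30  i=0=0

30,0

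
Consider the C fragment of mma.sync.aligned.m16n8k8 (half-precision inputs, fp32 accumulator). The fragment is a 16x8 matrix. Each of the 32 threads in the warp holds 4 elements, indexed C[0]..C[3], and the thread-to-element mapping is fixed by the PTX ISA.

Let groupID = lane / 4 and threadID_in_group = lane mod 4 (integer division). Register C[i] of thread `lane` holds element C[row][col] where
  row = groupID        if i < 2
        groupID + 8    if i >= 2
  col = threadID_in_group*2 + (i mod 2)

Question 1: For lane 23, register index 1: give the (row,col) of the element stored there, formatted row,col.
23: gid=5,tid=3
[1] (5+0,3*2+1) = (5,7)

5,7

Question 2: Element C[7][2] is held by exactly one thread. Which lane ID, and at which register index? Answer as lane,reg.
29,0

r=7⇒gr=7,Rb=0  c=2⇒th=1,odd=0
L=7*4+1=29  i=0*2+0=0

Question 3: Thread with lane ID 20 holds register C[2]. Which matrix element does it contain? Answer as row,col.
13,0

L=20->gid=20>>2=5, tid=20&3=0
[2]->row 5+8=13  col 0·2+0=0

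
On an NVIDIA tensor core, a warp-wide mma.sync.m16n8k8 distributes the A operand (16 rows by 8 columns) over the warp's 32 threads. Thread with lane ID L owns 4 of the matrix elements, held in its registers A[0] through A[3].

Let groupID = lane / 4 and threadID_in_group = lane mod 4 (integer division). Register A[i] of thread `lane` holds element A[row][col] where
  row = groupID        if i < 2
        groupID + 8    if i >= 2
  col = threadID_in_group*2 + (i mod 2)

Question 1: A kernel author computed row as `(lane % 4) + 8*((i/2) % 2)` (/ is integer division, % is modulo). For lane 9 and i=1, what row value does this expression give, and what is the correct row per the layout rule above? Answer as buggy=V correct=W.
buggy=1 correct=2

`(lane % 4) + 8*((i/2) % 2)`[9,1]->1
L=9->gid=9>>2=2, tid=9&3=1
[1]->row 2+0=2  col 1·2+1=3
row: 1 vs 2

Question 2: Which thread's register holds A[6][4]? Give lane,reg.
r=6→G=6,rhi=0  c=4→T=2,p=0
L=6*4+2=26  i=0*2+0=0

26,0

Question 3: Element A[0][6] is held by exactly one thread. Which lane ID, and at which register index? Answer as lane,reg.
3,0

r=0->g=0,rb=0  c=6->t=3,b0=0
L=0*4+3=3  i=0*2+0=0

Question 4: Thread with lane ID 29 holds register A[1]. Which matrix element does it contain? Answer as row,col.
7,3

29: grp=7,tig=1
[1] (7+0,1*2+1) = (7,3)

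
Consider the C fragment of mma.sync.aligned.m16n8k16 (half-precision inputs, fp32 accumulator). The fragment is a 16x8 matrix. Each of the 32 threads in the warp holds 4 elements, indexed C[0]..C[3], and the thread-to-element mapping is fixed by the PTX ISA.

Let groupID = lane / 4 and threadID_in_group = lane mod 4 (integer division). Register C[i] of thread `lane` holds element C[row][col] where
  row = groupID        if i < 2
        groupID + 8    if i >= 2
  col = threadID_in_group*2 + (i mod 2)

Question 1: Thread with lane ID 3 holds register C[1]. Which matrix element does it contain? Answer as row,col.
0,7

3: g=0,t=3
[1] (0+0,3*2+1) = (0,7)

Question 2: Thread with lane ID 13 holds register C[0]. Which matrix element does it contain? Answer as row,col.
13: G=3,T=1
[0] (3+0,1*2+0) = (3,2)

3,2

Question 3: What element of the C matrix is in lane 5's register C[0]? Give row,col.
1,2

5: grp=1,tig=1
[0] (1+0,1*2+0) = (1,2)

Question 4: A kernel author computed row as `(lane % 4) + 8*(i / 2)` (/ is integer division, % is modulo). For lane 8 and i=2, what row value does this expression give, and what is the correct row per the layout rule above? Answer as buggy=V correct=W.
buggy=8 correct=10

`(lane % 4) + 8*(i / 2)`[8,2]=>8
lane 8: grp=2 (8/4), tig=0 (8%4)
i=2: r=2+8=10, c=0*2+0=0
row: 8 vs 10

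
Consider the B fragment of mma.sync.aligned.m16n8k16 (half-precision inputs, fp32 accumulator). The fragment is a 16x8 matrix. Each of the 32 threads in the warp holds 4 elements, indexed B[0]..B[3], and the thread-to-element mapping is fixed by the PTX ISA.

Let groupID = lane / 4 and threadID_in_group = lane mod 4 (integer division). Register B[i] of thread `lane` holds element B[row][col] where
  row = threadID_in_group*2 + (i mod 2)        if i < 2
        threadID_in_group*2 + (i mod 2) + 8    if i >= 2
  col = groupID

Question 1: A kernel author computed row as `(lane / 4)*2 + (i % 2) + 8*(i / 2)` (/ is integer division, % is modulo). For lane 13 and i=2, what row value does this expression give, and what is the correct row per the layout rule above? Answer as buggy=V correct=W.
`(lane / 4)*2 + (i % 2) + 8*(i / 2)`[13,2]->14
L=13->gid=13>>2=3, tid=13&3=1
[2]->row 1·2+0+8=10  col gid=3
row: 14 vs 10

buggy=14 correct=10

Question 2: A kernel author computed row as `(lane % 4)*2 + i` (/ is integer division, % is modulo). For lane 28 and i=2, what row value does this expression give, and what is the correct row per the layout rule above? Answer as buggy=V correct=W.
buggy=2 correct=8

`(lane % 4)*2 + i`[28,2]→2
28: G=7,T=0
[2] (0*2+0+8,7) = (8,7)
row: 2 vs 8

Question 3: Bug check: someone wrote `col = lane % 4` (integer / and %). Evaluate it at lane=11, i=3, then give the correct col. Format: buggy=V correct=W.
`lane % 4`[11,3]⇒3
L=11⇒gr=11>>2=2, th=11&3=3
[3]⇒row 3·2+1+8=15  col gr=2
col: 3 vs 2

buggy=3 correct=2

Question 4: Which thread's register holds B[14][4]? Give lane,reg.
19,2

c=4⇒gr=4  r=14⇒Rb=1,th=3,odd=0
L=4*4+3=19  i=1*2+0=2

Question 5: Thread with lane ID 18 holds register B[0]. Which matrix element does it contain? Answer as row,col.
lane 18: gr=4 (18/4), th=2 (18%4)
i=0: r=2*2+0+0=4, c=gr=4

4,4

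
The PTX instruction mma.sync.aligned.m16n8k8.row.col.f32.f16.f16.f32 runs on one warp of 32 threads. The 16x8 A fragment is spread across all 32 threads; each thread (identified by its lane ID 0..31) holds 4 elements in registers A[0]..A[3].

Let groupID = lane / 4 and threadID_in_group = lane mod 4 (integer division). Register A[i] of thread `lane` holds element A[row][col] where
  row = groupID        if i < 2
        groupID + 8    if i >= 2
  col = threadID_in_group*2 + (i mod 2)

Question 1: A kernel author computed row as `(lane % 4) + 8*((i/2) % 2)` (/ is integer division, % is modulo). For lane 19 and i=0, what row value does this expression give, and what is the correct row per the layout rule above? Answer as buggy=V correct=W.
buggy=3 correct=4

`(lane % 4) + 8*((i/2) % 2)`[19,0]->3
L=19->g=19>>2=4, t=19&3=3
[0]->row 4+0=4  col 3·2+0=6
row: 3 vs 4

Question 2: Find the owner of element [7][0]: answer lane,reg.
r=7→G=7,rhi=0  c=0→T=0,p=0
L=7*4+0=28  i=0*2+0=0

28,0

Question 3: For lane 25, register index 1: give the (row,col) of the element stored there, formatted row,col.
6,3

lane 25=>25/4=6, 25 mod 4=1
i=1  r:6+0=>6  c:2·1+1=>3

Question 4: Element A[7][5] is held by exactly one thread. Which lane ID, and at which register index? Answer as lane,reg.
r=7⇒gr=7,Rb=0  c=5⇒th=2,odd=1
L=7*4+2=30  i=0*2+1=1

30,1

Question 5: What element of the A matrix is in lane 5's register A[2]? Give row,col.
lane 5: g=1 (5/4), t=1 (5%4)
i=2: r=1+8=9, c=1*2+0=2

9,2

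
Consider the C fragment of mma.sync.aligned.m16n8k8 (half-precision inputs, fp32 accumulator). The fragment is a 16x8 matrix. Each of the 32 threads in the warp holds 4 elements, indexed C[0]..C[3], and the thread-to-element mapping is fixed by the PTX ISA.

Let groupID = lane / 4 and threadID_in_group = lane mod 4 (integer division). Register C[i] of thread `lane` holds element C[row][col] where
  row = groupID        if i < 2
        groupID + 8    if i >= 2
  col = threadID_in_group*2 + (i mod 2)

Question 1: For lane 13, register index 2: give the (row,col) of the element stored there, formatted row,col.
11,2

13: grp=3,tig=1
[2] (3+8,1*2+0) = (11,2)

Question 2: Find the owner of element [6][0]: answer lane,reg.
r: 6->gid=6,r8=0  c: 0->tid=0,i&1=0
L=6*4+0=24  i=0*2+0=0

24,0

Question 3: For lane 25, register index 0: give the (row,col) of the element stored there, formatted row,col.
lane 25⇒25/4=6, 25 mod 4=1
i=0  r:6+0⇒6  c:2·1+0⇒2

6,2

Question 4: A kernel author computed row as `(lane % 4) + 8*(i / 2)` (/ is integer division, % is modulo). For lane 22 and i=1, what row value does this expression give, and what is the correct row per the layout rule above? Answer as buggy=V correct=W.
`(lane % 4) + 8*(i / 2)`[22,1]=>2
L=22=>grp=22>>2=5, tig=22&3=2
[1]=>row 5+0=5  col 2·2+1=5
row: 2 vs 5

buggy=2 correct=5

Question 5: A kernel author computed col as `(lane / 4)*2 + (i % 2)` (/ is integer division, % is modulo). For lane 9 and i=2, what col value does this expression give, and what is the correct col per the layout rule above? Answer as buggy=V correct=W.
`(lane / 4)*2 + (i % 2)`[9,2]->4
L=9->gid=9>>2=2, tid=9&3=1
[2]->row 2+8=10  col 1·2+0=2
col: 4 vs 2

buggy=4 correct=2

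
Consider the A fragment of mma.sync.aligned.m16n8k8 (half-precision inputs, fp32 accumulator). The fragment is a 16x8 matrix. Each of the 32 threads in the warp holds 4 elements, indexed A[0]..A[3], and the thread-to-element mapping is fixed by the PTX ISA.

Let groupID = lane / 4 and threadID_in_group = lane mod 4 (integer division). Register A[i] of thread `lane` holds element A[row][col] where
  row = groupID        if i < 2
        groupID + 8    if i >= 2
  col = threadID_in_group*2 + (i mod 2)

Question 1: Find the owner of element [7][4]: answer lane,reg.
30,0

r=7->g=7,rb=0  c=4->t=2,b0=0
L=7*4+2=30  i=0*2+0=0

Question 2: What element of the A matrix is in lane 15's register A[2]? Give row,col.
11,6

15: G=3,T=3
[2] (3+8,3*2+0) = (11,6)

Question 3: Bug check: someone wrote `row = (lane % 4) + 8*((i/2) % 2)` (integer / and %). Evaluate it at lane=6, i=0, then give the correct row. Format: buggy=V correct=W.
buggy=2 correct=1

`(lane % 4) + 8*((i/2) % 2)`[6,0]->2
L=6->g=6>>2=1, t=6&3=2
[0]->row 1+0=1  col 2·2+0=4
row: 2 vs 1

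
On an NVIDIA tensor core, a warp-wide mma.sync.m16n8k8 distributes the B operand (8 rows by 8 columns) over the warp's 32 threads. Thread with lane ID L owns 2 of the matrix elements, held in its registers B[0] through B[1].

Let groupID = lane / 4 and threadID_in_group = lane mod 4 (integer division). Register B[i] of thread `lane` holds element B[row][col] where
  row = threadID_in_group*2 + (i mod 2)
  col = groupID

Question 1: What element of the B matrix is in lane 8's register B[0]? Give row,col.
0,2

lane 8: gr=2 (8/4), th=0 (8%4)
i=0: r=0*2+0=0, c=gr=2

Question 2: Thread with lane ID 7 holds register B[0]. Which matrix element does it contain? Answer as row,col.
lane 7: G=1 (7/4), T=3 (7%4)
i=0: r=3*2+0=6, c=G=1

6,1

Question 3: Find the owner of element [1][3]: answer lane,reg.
c=3⇒gr=3  r=1⇒th=0,odd=1
L=3*4+0=12  i=1=1

12,1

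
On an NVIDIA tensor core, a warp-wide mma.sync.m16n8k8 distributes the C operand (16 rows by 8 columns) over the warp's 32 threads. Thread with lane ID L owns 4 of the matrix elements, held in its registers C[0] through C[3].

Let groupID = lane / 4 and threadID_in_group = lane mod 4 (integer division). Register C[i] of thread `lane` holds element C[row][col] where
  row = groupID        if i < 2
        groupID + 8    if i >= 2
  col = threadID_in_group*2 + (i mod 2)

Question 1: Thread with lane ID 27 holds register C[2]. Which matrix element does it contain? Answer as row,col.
14,6

L=27→G=27>>2=6, T=27&3=3
[2]→row 6+8=14  col 3·2+0=6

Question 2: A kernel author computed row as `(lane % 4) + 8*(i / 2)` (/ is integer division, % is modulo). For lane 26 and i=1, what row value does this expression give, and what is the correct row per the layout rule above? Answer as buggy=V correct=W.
`(lane % 4) + 8*(i / 2)`[26,1]->2
lane 26: gid=6 (26/4), tid=2 (26%4)
i=1: r=6+0=6, c=2*2+1=5
row: 2 vs 6

buggy=2 correct=6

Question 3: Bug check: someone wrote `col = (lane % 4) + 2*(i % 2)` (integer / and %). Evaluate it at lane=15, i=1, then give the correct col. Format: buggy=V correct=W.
buggy=5 correct=7

`(lane % 4) + 2*(i % 2)`[15,1]->5
lane 15->15/4=3, 15 mod 4=3
i=1  r:3+0->3  c:2·3+1->7
col: 5 vs 7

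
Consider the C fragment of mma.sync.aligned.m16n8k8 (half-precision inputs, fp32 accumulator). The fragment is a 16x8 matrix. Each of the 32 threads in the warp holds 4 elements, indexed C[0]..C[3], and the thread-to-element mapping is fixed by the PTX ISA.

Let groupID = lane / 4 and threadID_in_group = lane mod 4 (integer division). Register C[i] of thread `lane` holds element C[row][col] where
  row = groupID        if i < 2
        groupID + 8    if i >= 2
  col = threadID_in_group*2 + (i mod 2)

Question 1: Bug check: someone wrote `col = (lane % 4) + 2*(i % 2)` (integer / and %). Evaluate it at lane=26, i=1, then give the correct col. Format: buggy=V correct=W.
`(lane % 4) + 2*(i % 2)`[26,1]->4
L=26->g=26>>2=6, t=26&3=2
[1]->row 6+0=6  col 2·2+1=5
col: 4 vs 5

buggy=4 correct=5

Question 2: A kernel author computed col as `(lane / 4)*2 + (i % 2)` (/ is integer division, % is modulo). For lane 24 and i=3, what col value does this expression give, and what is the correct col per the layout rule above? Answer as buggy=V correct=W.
`(lane / 4)*2 + (i % 2)`[24,3]->13
lane 24: gid=6 (24/4), tid=0 (24%4)
i=3: r=6+8=14, c=0*2+1=1
col: 13 vs 1

buggy=13 correct=1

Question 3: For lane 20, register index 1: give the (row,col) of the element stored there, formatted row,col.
5,1

L=20⇒gr=20>>2=5, th=20&3=0
[1]⇒row 5+0=5  col 0·2+1=1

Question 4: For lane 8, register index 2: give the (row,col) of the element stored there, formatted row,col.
10,0

L=8->g=8>>2=2, t=8&3=0
[2]->row 2+8=10  col 0·2+0=0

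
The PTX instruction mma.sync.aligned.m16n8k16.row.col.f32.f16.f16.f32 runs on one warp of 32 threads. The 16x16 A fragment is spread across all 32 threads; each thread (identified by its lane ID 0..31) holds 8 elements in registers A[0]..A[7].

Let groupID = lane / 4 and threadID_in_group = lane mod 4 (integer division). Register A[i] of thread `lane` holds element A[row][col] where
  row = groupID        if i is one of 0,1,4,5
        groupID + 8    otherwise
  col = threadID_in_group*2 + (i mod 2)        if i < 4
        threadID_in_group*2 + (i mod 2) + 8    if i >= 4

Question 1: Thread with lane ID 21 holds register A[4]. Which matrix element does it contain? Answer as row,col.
5,10

L=21=>grp=21>>2=5, tig=21&3=1
[4]=>row 5+0=5  col 1·2+0+8=10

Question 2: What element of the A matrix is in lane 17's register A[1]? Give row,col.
4,3

lane 17⇒17/4=4, 17 mod 4=1
i=1  r:4+0⇒4  c:2·1+1+0⇒3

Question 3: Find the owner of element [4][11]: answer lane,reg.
17,5

r:4=>grp=4,rB=0  c:11=>cB=1,tig=1,lo=1
L=4*4+1=17  i=1*4+0*2+1=5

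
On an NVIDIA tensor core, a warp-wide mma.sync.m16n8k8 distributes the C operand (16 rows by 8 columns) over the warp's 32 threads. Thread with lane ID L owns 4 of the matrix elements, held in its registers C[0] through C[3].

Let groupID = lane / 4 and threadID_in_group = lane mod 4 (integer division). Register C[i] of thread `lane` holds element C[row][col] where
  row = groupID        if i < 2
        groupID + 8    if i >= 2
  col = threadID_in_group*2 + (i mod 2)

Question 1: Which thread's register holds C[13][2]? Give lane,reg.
r=13->g=5,rb=1  c=2->t=1,b0=0
L=5*4+1=21  i=1*2+0=2

21,2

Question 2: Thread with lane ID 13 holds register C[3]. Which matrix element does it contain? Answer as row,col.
11,3

lane 13→13/4=3, 13 mod 4=1
i=3  r:3+8→11  c:2·1+1→3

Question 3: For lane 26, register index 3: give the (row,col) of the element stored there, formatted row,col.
lane 26⇒26/4=6, 26 mod 4=2
i=3  r:6+8⇒14  c:2·2+1⇒5

14,5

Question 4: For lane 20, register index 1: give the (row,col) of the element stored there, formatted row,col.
L=20->g=20>>2=5, t=20&3=0
[1]->row 5+0=5  col 0·2+1=1

5,1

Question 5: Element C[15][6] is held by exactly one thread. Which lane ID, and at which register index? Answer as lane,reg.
r=15⇒gr=7,Rb=1  c=6⇒th=3,odd=0
L=7*4+3=31  i=1*2+0=2

31,2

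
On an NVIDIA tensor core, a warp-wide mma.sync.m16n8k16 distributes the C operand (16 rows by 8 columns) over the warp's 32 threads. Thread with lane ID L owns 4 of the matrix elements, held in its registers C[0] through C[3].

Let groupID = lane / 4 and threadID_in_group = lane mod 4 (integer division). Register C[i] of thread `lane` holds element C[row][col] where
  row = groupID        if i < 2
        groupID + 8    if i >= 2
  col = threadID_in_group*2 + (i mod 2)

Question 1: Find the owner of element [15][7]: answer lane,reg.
r=15→G=7,rhi=1  c=7→T=3,p=1
L=7*4+3=31  i=1*2+1=3

31,3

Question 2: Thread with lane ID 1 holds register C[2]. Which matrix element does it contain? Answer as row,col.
8,2

lane 1⇒1/4=0, 1 mod 4=1
i=2  r:0+8⇒8  c:2·1+0⇒2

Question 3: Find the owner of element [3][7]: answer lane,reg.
r=3⇒gr=3,Rb=0  c=7⇒th=3,odd=1
L=3*4+3=15  i=0*2+1=1

15,1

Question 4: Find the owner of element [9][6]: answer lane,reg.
7,2

r=9->g=1,rb=1  c=6->t=3,b0=0
L=1*4+3=7  i=1*2+0=2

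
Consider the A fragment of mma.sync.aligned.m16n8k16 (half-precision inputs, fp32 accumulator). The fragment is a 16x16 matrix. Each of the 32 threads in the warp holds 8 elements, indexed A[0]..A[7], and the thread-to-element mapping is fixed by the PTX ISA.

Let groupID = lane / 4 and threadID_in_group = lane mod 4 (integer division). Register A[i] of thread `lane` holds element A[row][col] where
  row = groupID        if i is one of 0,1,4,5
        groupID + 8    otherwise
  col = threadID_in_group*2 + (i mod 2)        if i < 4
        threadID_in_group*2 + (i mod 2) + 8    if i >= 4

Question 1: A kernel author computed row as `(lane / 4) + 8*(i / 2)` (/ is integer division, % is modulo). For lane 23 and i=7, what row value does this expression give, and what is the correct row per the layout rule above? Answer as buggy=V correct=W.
`(lane / 4) + 8*(i / 2)`[23,7]=>29
lane 23: grp=5 (23/4), tig=3 (23%4)
i=7: r=5+8=13, c=3*2+1+8=15
row: 29 vs 13

buggy=29 correct=13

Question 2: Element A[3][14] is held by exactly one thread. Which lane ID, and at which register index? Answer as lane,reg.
15,4

r=3→G=3,rhi=0  c=14→chi=1,T=3,p=0
L=3*4+3=15  i=1*4+0*2+0=4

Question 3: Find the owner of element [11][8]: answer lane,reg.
12,6

r=11->g=3,rb=1  c=8->cb=1,t=0,b0=0
L=3*4+0=12  i=1*4+1*2+0=6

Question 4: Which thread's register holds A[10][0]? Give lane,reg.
8,2

r: 10->gid=2,r8=1  c: 0->c8=0,tid=0,i&1=0
L=2*4+0=8  i=0*4+1*2+0=2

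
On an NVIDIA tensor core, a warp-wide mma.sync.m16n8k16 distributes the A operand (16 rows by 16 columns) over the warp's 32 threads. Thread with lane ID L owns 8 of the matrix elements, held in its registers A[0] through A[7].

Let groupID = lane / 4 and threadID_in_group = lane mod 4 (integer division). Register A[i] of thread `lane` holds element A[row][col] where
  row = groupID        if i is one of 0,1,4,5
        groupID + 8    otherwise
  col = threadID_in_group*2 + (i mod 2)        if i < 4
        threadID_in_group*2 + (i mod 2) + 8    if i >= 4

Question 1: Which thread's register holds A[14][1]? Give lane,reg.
24,3

r=14⇒gr=6,Rb=1  c=1⇒Cb=0,th=0,odd=1
L=6*4+0=24  i=0*4+1*2+1=3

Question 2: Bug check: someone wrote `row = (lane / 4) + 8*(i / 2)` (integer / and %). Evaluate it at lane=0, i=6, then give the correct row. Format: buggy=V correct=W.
buggy=24 correct=8

`(lane / 4) + 8*(i / 2)`[0,6]=>24
lane 0: grp=0 (0/4), tig=0 (0%4)
i=6: r=0+8=8, c=0*2+0+8=8
row: 24 vs 8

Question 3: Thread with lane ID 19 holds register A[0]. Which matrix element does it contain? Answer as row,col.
lane 19→19/4=4, 19 mod 4=3
i=0  r:4+0→4  c:2·3+0+0→6

4,6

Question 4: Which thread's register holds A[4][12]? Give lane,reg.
18,4

r=4→G=4,rhi=0  c=12→chi=1,T=2,p=0
L=4*4+2=18  i=1*4+0*2+0=4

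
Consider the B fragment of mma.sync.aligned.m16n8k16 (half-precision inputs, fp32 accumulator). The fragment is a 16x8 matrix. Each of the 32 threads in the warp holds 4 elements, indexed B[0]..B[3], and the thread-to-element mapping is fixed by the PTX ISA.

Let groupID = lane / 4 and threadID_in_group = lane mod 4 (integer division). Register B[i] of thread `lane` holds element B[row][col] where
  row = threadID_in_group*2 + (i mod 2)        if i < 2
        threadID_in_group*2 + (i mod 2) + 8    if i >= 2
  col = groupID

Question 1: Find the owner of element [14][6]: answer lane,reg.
27,2

c=6→G=6  r=14→rhi=1,T=3,p=0
L=6*4+3=27  i=1*2+0=2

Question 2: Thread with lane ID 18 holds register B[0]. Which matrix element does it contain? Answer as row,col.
L=18->g=18>>2=4, t=18&3=2
[0]->row 2·2+0+0=4  col g=4

4,4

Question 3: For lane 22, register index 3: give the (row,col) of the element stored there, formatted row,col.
13,5

lane 22→22/4=5, 22 mod 4=2
i=3  r:2·2+1+8→13  c:5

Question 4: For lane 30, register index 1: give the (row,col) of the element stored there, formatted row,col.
5,7

lane 30: gid=7 (30/4), tid=2 (30%4)
i=1: r=2*2+1+0=5, c=gid=7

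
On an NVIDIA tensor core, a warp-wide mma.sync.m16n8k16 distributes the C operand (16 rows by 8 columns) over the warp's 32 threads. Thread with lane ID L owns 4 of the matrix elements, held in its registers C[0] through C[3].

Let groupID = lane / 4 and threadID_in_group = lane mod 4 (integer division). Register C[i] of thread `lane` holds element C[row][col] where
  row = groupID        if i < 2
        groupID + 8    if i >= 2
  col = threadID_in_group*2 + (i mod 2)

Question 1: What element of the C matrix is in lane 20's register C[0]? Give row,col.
lane 20->20/4=5, 20 mod 4=0
i=0  r:5+0->5  c:2·0+0->0

5,0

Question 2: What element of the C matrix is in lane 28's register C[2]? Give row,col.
lane 28: G=7 (28/4), T=0 (28%4)
i=2: r=7+8=15, c=0*2+0=0

15,0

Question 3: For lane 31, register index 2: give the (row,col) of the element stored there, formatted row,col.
15,6

lane 31: gr=7 (31/4), th=3 (31%4)
i=2: r=7+8=15, c=3*2+0=6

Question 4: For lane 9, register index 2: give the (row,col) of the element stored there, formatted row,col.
9: gid=2,tid=1
[2] (2+8,1*2+0) = (10,2)

10,2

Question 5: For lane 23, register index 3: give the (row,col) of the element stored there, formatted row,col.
lane 23⇒23/4=5, 23 mod 4=3
i=3  r:5+8⇒13  c:2·3+1⇒7

13,7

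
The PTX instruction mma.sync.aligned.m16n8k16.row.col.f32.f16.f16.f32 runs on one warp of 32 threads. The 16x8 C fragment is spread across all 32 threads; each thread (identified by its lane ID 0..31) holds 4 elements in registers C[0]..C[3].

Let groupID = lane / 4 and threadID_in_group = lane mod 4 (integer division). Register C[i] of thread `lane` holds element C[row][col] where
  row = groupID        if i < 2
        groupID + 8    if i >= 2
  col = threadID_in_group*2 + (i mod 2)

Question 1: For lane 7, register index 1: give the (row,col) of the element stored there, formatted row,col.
lane 7->7/4=1, 7 mod 4=3
i=1  r:1+0->1  c:2·3+1->7

1,7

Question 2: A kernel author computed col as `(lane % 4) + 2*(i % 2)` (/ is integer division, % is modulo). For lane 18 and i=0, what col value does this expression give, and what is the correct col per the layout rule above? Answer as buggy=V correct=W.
buggy=2 correct=4

`(lane % 4) + 2*(i % 2)`[18,0]⇒2
lane 18: gr=4 (18/4), th=2 (18%4)
i=0: r=4+0=4, c=2*2+0=4
col: 2 vs 4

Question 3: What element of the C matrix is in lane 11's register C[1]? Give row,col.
2,7

lane 11: gid=2 (11/4), tid=3 (11%4)
i=1: r=2+0=2, c=3*2+1=7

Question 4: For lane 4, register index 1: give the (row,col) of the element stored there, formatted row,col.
1,1

4: gr=1,th=0
[1] (1+0,0*2+1) = (1,1)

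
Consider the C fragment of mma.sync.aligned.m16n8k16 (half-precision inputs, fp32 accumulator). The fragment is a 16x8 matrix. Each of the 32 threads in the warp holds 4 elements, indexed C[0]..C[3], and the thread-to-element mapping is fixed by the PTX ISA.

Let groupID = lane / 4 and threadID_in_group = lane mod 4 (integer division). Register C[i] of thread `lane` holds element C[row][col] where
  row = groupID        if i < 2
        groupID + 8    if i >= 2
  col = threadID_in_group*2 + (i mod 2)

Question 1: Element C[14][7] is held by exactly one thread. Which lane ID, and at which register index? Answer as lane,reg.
27,3

r=14→G=6,rhi=1  c=7→T=3,p=1
L=6*4+3=27  i=1*2+1=3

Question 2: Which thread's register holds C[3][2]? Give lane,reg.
r=3⇒gr=3,Rb=0  c=2⇒th=1,odd=0
L=3*4+1=13  i=0*2+0=0

13,0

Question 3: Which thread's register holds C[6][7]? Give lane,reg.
r=6->g=6,rb=0  c=7->t=3,b0=1
L=6*4+3=27  i=0*2+1=1

27,1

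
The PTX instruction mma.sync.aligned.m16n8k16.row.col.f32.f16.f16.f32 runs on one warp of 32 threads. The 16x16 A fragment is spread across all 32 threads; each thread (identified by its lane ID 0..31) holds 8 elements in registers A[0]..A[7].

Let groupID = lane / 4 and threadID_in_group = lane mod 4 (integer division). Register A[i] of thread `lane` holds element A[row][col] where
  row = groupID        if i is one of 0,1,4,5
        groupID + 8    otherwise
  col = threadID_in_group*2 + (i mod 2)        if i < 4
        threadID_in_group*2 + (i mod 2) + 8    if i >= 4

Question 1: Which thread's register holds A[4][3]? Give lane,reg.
r: 4->gid=4,r8=0  c: 3->c8=0,tid=1,i&1=1
L=4*4+1=17  i=0*4+0*2+1=1

17,1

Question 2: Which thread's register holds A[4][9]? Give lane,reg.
16,5

r: 4->gid=4,r8=0  c: 9->c8=1,tid=0,i&1=1
L=4*4+0=16  i=1*4+0*2+1=5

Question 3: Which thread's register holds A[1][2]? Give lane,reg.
r=1⇒gr=1,Rb=0  c=2⇒Cb=0,th=1,odd=0
L=1*4+1=5  i=0*4+0*2+0=0

5,0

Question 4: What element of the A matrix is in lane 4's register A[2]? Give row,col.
lane 4->4/4=1, 4 mod 4=0
i=2  r:1+8->9  c:2·0+0+0->0

9,0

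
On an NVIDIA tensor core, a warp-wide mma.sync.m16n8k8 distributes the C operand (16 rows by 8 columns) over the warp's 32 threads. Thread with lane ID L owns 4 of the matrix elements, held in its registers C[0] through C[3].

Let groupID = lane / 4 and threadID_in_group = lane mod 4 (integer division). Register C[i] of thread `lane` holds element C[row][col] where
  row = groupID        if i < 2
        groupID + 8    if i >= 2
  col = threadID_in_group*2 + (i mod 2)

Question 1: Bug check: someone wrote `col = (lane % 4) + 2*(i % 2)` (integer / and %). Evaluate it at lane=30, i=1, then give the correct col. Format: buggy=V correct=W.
buggy=4 correct=5

`(lane % 4) + 2*(i % 2)`[30,1]->4
30: g=7,t=2
[1] (7+0,2*2+1) = (7,5)
col: 4 vs 5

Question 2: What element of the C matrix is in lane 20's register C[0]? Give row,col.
5,0

L=20=>grp=20>>2=5, tig=20&3=0
[0]=>row 5+0=5  col 0·2+0=0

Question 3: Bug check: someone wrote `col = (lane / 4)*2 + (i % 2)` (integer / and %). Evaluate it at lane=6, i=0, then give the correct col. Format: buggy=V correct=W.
buggy=2 correct=4

`(lane / 4)*2 + (i % 2)`[6,0]→2
lane 6: G=1 (6/4), T=2 (6%4)
i=0: r=1+0=1, c=2*2+0=4
col: 2 vs 4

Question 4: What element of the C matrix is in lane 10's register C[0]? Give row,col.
2,4

10: gr=2,th=2
[0] (2+0,2*2+0) = (2,4)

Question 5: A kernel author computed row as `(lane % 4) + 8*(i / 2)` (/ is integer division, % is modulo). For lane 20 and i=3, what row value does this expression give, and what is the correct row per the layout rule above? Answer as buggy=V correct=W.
buggy=8 correct=13

`(lane % 4) + 8*(i / 2)`[20,3]=>8
lane 20: grp=5 (20/4), tig=0 (20%4)
i=3: r=5+8=13, c=0*2+1=1
row: 8 vs 13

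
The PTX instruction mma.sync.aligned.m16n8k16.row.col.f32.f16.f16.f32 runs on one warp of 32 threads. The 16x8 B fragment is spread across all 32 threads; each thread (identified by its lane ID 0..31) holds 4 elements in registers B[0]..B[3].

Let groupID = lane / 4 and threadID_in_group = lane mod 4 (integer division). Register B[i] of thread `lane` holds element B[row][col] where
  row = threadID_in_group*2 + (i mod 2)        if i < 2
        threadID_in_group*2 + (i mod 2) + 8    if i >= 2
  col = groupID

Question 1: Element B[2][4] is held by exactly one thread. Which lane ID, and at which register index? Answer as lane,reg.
c=4->g=4  r=2->rb=0,t=1,b0=0
L=4*4+1=17  i=0*2+0=0

17,0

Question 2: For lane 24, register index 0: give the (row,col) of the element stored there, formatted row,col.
0,6

L=24=>grp=24>>2=6, tig=24&3=0
[0]=>row 0·2+0+0=0  col grp=6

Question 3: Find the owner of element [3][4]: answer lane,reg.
17,1

c=4->g=4  r=3->rb=0,t=1,b0=1
L=4*4+1=17  i=0*2+1=1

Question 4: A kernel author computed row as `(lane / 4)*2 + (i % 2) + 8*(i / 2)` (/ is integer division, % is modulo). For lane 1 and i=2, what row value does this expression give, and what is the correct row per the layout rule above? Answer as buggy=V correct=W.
`(lane / 4)*2 + (i % 2) + 8*(i / 2)`[1,2]⇒8
L=1⇒gr=1>>2=0, th=1&3=1
[2]⇒row 1·2+0+8=10  col gr=0
row: 8 vs 10

buggy=8 correct=10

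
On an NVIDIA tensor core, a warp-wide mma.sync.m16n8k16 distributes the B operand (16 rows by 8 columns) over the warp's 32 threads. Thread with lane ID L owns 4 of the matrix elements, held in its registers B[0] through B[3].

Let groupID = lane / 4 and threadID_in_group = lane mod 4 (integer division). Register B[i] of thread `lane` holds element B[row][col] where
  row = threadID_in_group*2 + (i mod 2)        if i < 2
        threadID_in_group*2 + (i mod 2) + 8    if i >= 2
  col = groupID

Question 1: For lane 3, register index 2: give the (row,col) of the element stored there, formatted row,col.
14,0

lane 3⇒3/4=0, 3 mod 4=3
i=2  r:2·3+0+8⇒14  c:0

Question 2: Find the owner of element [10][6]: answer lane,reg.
25,2

c:6=>grp=6  r:10=>rB=1,tig=1,lo=0
L=6*4+1=25  i=1*2+0=2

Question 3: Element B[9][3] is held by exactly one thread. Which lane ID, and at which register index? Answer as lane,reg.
c=3→G=3  r=9→rhi=1,T=0,p=1
L=3*4+0=12  i=1*2+1=3

12,3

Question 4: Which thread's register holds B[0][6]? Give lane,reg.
24,0

c:6=>grp=6  r:0=>rB=0,tig=0,lo=0
L=6*4+0=24  i=0*2+0=0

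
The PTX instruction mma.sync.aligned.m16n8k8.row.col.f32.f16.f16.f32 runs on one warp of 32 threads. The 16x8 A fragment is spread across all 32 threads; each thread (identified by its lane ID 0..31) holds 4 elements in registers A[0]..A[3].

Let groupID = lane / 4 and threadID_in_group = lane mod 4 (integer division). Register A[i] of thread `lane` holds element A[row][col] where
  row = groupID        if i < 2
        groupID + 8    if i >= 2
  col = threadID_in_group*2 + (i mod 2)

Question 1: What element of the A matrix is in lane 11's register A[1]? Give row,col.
2,7

11: gid=2,tid=3
[1] (2+0,3*2+1) = (2,7)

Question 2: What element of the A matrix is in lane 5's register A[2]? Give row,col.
lane 5: grp=1 (5/4), tig=1 (5%4)
i=2: r=1+8=9, c=1*2+0=2

9,2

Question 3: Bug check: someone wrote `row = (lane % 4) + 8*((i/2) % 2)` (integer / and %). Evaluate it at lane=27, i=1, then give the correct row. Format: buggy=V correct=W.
buggy=3 correct=6

`(lane % 4) + 8*((i/2) % 2)`[27,1]->3
lane 27->27/4=6, 27 mod 4=3
i=1  r:6+0->6  c:2·3+1->7
row: 3 vs 6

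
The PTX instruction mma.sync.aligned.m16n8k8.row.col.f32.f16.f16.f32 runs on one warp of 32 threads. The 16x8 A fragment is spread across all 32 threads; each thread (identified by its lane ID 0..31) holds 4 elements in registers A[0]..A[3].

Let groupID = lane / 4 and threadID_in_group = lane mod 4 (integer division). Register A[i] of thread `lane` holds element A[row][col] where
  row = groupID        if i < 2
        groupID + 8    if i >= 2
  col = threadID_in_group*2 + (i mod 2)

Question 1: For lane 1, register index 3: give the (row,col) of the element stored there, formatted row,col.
8,3

1: g=0,t=1
[3] (0+8,1*2+1) = (8,3)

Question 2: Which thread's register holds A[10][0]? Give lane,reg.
r=10->g=2,rb=1  c=0->t=0,b0=0
L=2*4+0=8  i=1*2+0=2

8,2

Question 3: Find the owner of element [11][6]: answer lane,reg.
r: 11->gid=3,r8=1  c: 6->tid=3,i&1=0
L=3*4+3=15  i=1*2+0=2

15,2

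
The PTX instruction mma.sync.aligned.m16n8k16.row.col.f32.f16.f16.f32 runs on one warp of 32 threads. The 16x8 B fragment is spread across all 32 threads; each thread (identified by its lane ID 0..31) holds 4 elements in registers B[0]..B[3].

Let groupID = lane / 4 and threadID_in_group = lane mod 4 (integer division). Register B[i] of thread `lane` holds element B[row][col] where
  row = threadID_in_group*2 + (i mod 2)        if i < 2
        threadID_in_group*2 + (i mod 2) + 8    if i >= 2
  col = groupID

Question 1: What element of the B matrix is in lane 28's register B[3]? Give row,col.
lane 28: grp=7 (28/4), tig=0 (28%4)
i=3: r=0*2+1+8=9, c=grp=7

9,7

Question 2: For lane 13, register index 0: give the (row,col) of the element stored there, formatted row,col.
2,3

13: g=3,t=1
[0] (1*2+0+0,3) = (2,3)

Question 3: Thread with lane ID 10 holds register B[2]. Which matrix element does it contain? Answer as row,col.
12,2

lane 10: g=2 (10/4), t=2 (10%4)
i=2: r=2*2+0+8=12, c=g=2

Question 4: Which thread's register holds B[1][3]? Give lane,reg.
12,1

c:3=>grp=3  r:1=>rB=0,tig=0,lo=1
L=3*4+0=12  i=0*2+1=1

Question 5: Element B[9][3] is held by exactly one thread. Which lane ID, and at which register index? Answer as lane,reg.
12,3

c=3⇒gr=3  r=9⇒Rb=1,th=0,odd=1
L=3*4+0=12  i=1*2+1=3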